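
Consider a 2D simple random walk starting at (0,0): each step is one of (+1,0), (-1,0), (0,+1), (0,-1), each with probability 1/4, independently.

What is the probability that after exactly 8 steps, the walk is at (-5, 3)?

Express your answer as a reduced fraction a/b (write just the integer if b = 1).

Let h be the number of horizontal steps (so 8-h are vertical). To end at (-5,3) need (h-5)/2 right-steps and ((8-h)+3)/2 up-steps.
Sum over h with 5 ≤ h ≤ 5, h ≡ 1 (mod 2), 8-h ≡ 1 (mod 2):
h=5: C(8,5)·C(5,0)·C(3,3) = 56·1·1 = 56
Total favorable: 56
Total paths: 4^8 = 65536
P = 56/65536 = 7/8192

Answer: 7/8192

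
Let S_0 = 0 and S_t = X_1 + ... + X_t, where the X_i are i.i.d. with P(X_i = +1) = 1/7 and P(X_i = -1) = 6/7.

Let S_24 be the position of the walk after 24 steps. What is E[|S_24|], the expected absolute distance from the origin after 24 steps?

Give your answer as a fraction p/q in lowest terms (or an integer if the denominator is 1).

Answer: 469179204554904469512/27368747340080916343

Derivation:
S_24 takes values m ≡ 0 (mod 2) with |m| ≤ 24; P(S_24=m) = C(24,(24+m)/2) · (1/7)^((24+m)/2) · (6/7)^((24-m)/2).
Distribution: P(S=-24)=4738381338321616896/191581231380566414401, P(S=-22)=18953525353286467584/191581231380566414401, P(S=-20)=36327590260465729536/191581231380566414401, P(S=-18)=44400388096124780544/191581231380566414401, P(S=-16)=5550048512015597568/27368747340080916343, P(S=-14)=3700032341343731712/27368747340080916343, P(S=-12)=1952794846820302848/27368747340080916343, P(S=-10)=5858384540460908544/191581231380566414401, P(S=-8)=2074844524746571776/191581231380566414401, P(S=-6)=614768748073058304/191581231380566414401, P(S=-4)=153692187018264576/191581231380566414401, P(S=-2)=4657339000553472/27368747340080916343, P(S=0)=840908430655488/27368747340080916343, P(S=2)=129370527793152/27368747340080916343, P(S=4)=118589650477056/191581231380566414401, P(S=6)=13176627830784/191581231380566414401, P(S=8)=1235308859136/191581231380566414401, P(S=10)=96886969344/191581231380566414401, P(S=12)=897101568/27368747340080916343, P(S=14)=47215872/27368747340080916343, P(S=16)=1967328/27368747340080916343, P(S=18)=437184/191581231380566414401, P(S=20)=9936/191581231380566414401, P(S=22)=144/191581231380566414401, P(S=24)=1/191581231380566414401
E[|S_24|] = Σ_m |m|·P(S_24=m) = 469179204554904469512/27368747340080916343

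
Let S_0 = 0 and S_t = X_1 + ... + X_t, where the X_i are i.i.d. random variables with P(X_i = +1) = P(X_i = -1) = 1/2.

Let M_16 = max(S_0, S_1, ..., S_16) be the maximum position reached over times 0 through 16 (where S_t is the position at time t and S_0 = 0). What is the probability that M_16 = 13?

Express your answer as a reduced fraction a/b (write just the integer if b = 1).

Answer: 1/4096

Derivation:
Let M_16 = max(S_0,...,S_16). Use the reflection principle: for j ≥ 1, #{paths with M_16 ≥ j} = #{S_16 ≥ j} + #{S_16 ≥ j+1}.
By reflection, #{M_16 ≥ 13} = #{S_16 ≥ 13} + #{S_16 ≥ 14} = 17 + 17 = 34.
#{M_16 ≥ 14} = #{S_16 ≥ 14} + #{S_16 ≥ 15} = 17 + 1 = 18.
#{M_16 = 13} = 34 - 18 = 16.
P(M_16 = 13) = 16/65536 = 1/4096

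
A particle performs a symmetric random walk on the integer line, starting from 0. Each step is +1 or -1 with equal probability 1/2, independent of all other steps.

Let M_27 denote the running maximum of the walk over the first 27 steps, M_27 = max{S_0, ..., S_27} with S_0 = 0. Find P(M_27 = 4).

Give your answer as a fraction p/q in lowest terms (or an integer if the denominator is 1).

Let M_27 = max(S_0,...,S_27). Use the reflection principle: for j ≥ 1, #{paths with M_27 ≥ j} = #{S_27 ≥ j} + #{S_27 ≥ j+1}.
By reflection, #{M_27 ≥ 4} = #{S_27 ≥ 4} + #{S_27 ≥ 5} = 29666704 + 29666704 = 59333408.
#{M_27 ≥ 5} = #{S_27 ≥ 5} + #{S_27 ≥ 6} = 29666704 + 16628809 = 46295513.
#{M_27 = 4} = 59333408 - 46295513 = 13037895.
P(M_27 = 4) = 13037895/134217728 = 13037895/134217728

Answer: 13037895/134217728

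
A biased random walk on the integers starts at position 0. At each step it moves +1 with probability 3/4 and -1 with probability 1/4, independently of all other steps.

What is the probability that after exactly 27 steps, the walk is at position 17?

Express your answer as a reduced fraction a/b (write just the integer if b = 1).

Answer: 1266696471117285/9007199254740992

Derivation:
To reach position 17 after 27 steps: need 22 steps of +1 and 5 steps of -1.
Number of such sequences: C(27,22) = 80730
Each has probability (3/4)^22 · (1/4)^5 = 31381059609/18014398509481984
P = 80730 · 31381059609/18014398509481984 = 1266696471117285/9007199254740992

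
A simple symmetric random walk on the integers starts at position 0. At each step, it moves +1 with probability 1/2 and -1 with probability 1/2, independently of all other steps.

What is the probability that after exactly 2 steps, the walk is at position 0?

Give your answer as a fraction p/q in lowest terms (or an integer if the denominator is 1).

Answer: 1/2

Derivation:
To return to 0 after 2 steps: need exactly 1 step of +1 and 1 of -1.
Favorable paths: C(2,1) = 2
Total paths: 2^2 = 4
P = 2/4 = 1/2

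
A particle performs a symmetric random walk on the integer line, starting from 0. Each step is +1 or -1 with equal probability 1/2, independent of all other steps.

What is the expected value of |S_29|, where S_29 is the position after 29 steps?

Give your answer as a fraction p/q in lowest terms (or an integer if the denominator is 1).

S_29 takes values m ≡ 1 (mod 2) with |m| ≤ 29; P(S_29=m) = C(29,(29+m)/2)/2^29.
Total paths: 2^29 = 536870912
Distribution: P(S=-29)=1/536870912, P(S=-27)=29/536870912, P(S=-25)=406/536870912, P(S=-23)=3654/536870912, P(S=-21)=23751/536870912, P(S=-19)=118755/536870912, P(S=-17)=475020/536870912, P(S=-15)=1560780/536870912, P(S=-13)=4292145/536870912, P(S=-11)=10015005/536870912, P(S=-9)=20030010/536870912, P(S=-7)=34597290/536870912, P(S=-5)=51895935/536870912, P(S=-3)=67863915/536870912, P(S=-1)=77558760/536870912, P(S=1)=77558760/536870912, P(S=3)=67863915/536870912, P(S=5)=51895935/536870912, P(S=7)=34597290/536870912, P(S=9)=20030010/536870912, P(S=11)=10015005/536870912, P(S=13)=4292145/536870912, P(S=15)=1560780/536870912, P(S=17)=475020/536870912, P(S=19)=118755/536870912, P(S=21)=23751/536870912, P(S=23)=3654/536870912, P(S=25)=406/536870912, P(S=27)=29/536870912, P(S=29)=1/536870912
E[|S_29|] = Σ_m |m|·P(S_29=m) = 2326762800/536870912 = 145422675/33554432

Answer: 145422675/33554432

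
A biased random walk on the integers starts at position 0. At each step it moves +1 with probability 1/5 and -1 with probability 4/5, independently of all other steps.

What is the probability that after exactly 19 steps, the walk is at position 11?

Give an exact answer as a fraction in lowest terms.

To reach position 11 after 19 steps: need 15 steps of +1 and 4 steps of -1.
Number of such sequences: C(19,15) = 3876
Each has probability (1/5)^15 · (4/5)^4 = 256/19073486328125
P = 3876 · 256/19073486328125 = 992256/19073486328125

Answer: 992256/19073486328125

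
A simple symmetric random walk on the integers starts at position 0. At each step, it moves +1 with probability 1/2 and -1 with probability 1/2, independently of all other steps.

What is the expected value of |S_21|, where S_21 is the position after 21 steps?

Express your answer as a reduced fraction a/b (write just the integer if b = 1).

S_21 takes values m ≡ 1 (mod 2) with |m| ≤ 21; P(S_21=m) = C(21,(21+m)/2)/2^21.
Total paths: 2^21 = 2097152
Distribution: P(S=-21)=1/2097152, P(S=-19)=21/2097152, P(S=-17)=210/2097152, P(S=-15)=1330/2097152, P(S=-13)=5985/2097152, P(S=-11)=20349/2097152, P(S=-9)=54264/2097152, P(S=-7)=116280/2097152, P(S=-5)=203490/2097152, P(S=-3)=293930/2097152, P(S=-1)=352716/2097152, P(S=1)=352716/2097152, P(S=3)=293930/2097152, P(S=5)=203490/2097152, P(S=7)=116280/2097152, P(S=9)=54264/2097152, P(S=11)=20349/2097152, P(S=13)=5985/2097152, P(S=15)=1330/2097152, P(S=17)=210/2097152, P(S=19)=21/2097152, P(S=21)=1/2097152
E[|S_21|] = Σ_m |m|·P(S_21=m) = 7759752/2097152 = 969969/262144

Answer: 969969/262144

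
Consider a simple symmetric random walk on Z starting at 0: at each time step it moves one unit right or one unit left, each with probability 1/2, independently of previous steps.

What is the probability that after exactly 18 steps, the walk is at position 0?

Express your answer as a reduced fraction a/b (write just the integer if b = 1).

Answer: 12155/65536

Derivation:
To return to 0 after 18 steps: need exactly 9 steps of +1 and 9 of -1.
Favorable paths: C(18,9) = 48620
Total paths: 2^18 = 262144
P = 48620/262144 = 12155/65536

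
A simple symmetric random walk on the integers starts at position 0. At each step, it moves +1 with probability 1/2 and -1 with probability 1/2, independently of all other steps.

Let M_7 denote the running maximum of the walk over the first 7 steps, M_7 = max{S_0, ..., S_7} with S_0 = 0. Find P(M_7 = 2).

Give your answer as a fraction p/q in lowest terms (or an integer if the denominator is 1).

Answer: 21/128

Derivation:
Let M_7 = max(S_0,...,S_7). Use the reflection principle: for j ≥ 1, #{paths with M_7 ≥ j} = #{S_7 ≥ j} + #{S_7 ≥ j+1}.
By reflection, #{M_7 ≥ 2} = #{S_7 ≥ 2} + #{S_7 ≥ 3} = 29 + 29 = 58.
#{M_7 ≥ 3} = #{S_7 ≥ 3} + #{S_7 ≥ 4} = 29 + 8 = 37.
#{M_7 = 2} = 58 - 37 = 21.
P(M_7 = 2) = 21/128 = 21/128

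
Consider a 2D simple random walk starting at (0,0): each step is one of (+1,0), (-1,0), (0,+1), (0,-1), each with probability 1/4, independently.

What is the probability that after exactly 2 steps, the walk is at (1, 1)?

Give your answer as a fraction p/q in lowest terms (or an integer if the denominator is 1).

Answer: 1/8

Derivation:
Let h be the number of horizontal steps (so 2-h are vertical). To end at (1,1) need (h+1)/2 right-steps and ((2-h)+1)/2 up-steps.
Sum over h with 1 ≤ h ≤ 1, h ≡ 1 (mod 2), 2-h ≡ 1 (mod 2):
h=1: C(2,1)·C(1,1)·C(1,1) = 2·1·1 = 2
Total favorable: 2
Total paths: 4^2 = 16
P = 2/16 = 1/8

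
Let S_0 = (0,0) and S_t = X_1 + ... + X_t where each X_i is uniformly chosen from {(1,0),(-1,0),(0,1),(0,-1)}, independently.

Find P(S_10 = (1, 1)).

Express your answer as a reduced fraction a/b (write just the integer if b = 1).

Let h be the number of horizontal steps (so 10-h are vertical). To end at (1,1) need (h+1)/2 right-steps and ((10-h)+1)/2 up-steps.
Sum over h with 1 ≤ h ≤ 9, h ≡ 1 (mod 2), 10-h ≡ 1 (mod 2):
h=1: C(10,1)·C(1,1)·C(9,5) = 10·1·126 = 1260
h=3: C(10,3)·C(3,2)·C(7,4) = 120·3·35 = 12600
h=5: C(10,5)·C(5,3)·C(5,3) = 252·10·10 = 25200
h=7: C(10,7)·C(7,4)·C(3,2) = 120·35·3 = 12600
h=9: C(10,9)·C(9,5)·C(1,1) = 10·126·1 = 1260
Total favorable: 52920
Total paths: 4^10 = 1048576
P = 52920/1048576 = 6615/131072

Answer: 6615/131072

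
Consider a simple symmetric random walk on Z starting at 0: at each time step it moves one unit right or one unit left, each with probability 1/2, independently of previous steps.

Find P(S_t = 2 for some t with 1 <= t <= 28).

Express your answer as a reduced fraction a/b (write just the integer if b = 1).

Count via complement. Let g(t,s) = #length-t paths at position s with S_1..S_t all ≠ 2.
g(t,s) = g(t-1,s-1) + g(t-1,s+1) for s ≠ 2; g(t,2) = 0.
t=0: g(0,0)=1
t=1: g(1,-1)=1 g(1,1)=1
t=2: g(2,-2)=1 g(2,0)=2
t=3: g(3,-3)=1 g(3,-1)=3 g(3,1)=2
t=4: g(4,-4)=1 g(4,-2)=4 g(4,0)=5
t=5: g(5,-5)=1 g(5,-3)=5 g(5,-1)=9 g(5,1)=5
t=6: g(6,-6)=1 g(6,-4)=6 g(6,-2)=14 g(6,0)=14
t=7: g(7,-7)=1 g(7,-5)=7 g(7,-3)=20 g(7,-1)=28 g(7,1)=14
t=8: g(8,-8)=1 g(8,-6)=8 g(8,-4)=27 g(8,-2)=48 g(8,0)=42
t=9: g(9,-9)=1 g(9,-7)=9 g(9,-5)=35 g(9,-3)=75 g(9,-1)=90 g(9,1)=42
t=10: g(10,-10)=1 g(10,-8)=10 g(10,-6)=44 g(10,-4)=110 g(10,-2)=165 g(10,0)=132
t=11: g(11,-11)=1 g(11,-9)=11 g(11,-7)=54 g(11,-5)=154 g(11,-3)=275 g(11,-1)=297 g(11,1)=132
t=12: g(12,-12)=1 g(12,-10)=12 g(12,-8)=65 g(12,-6)=208 g(12,-4)=429 g(12,-2)=572 g(12,0)=429
t=13: g(13,-13)=1 g(13,-11)=13 g(13,-9)=77 g(13,-7)=273 g(13,-5)=637 g(13,-3)=1001 g(13,-1)=1001 g(13,1)=429
t=14: g(14,-14)=1 g(14,-12)=14 g(14,-10)=90 g(14,-8)=350 g(14,-6)=910 g(14,-4)=1638 g(14,-2)=2002 g(14,0)=1430
t=15: g(15,-15)=1 g(15,-13)=15 g(15,-11)=104 g(15,-9)=440 g(15,-7)=1260 g(15,-5)=2548 g(15,-3)=3640 g(15,-1)=3432 g(15,1)=1430
t=16: g(16,-16)=1 g(16,-14)=16 g(16,-12)=119 g(16,-10)=544 g(16,-8)=1700 g(16,-6)=3808 g(16,-4)=6188 g(16,-2)=7072 g(16,0)=4862
t=17: g(17,-17)=1 g(17,-15)=17 g(17,-13)=135 g(17,-11)=663 g(17,-9)=2244 g(17,-7)=5508 g(17,-5)=9996 g(17,-3)=13260 g(17,-1)=11934 g(17,1)=4862
t=18: g(18,-18)=1 g(18,-16)=18 g(18,-14)=152 g(18,-12)=798 g(18,-10)=2907 g(18,-8)=7752 g(18,-6)=15504 g(18,-4)=23256 g(18,-2)=25194 g(18,0)=16796
t=19: g(19,-19)=1 g(19,-17)=19 g(19,-15)=170 g(19,-13)=950 g(19,-11)=3705 g(19,-9)=10659 g(19,-7)=23256 g(19,-5)=38760 g(19,-3)=48450 g(19,-1)=41990 g(19,1)=16796
t=20: g(20,-20)=1 g(20,-18)=20 g(20,-16)=189 g(20,-14)=1120 g(20,-12)=4655 g(20,-10)=14364 g(20,-8)=33915 g(20,-6)=62016 g(20,-4)=87210 g(20,-2)=90440 g(20,0)=58786
t=21: g(21,-21)=1 g(21,-19)=21 g(21,-17)=209 g(21,-15)=1309 g(21,-13)=5775 g(21,-11)=19019 g(21,-9)=48279 g(21,-7)=95931 g(21,-5)=149226 g(21,-3)=177650 g(21,-1)=149226 g(21,1)=58786
t=22: g(22,-22)=1 g(22,-20)=22 g(22,-18)=230 g(22,-16)=1518 g(22,-14)=7084 g(22,-12)=24794 g(22,-10)=67298 g(22,-8)=144210 g(22,-6)=245157 g(22,-4)=326876 g(22,-2)=326876 g(22,0)=208012
t=23: g(23,-23)=1 g(23,-21)=23 g(23,-19)=252 g(23,-17)=1748 g(23,-15)=8602 g(23,-13)=31878 g(23,-11)=92092 g(23,-9)=211508 g(23,-7)=389367 g(23,-5)=572033 g(23,-3)=653752 g(23,-1)=534888 g(23,1)=208012
t=24: g(24,-24)=1 g(24,-22)=24 g(24,-20)=275 g(24,-18)=2000 g(24,-16)=10350 g(24,-14)=40480 g(24,-12)=123970 g(24,-10)=303600 g(24,-8)=600875 g(24,-6)=961400 g(24,-4)=1225785 g(24,-2)=1188640 g(24,0)=742900
t=25: g(25,-25)=1 g(25,-23)=25 g(25,-21)=299 g(25,-19)=2275 g(25,-17)=12350 g(25,-15)=50830 g(25,-13)=164450 g(25,-11)=427570 g(25,-9)=904475 g(25,-7)=1562275 g(25,-5)=2187185 g(25,-3)=2414425 g(25,-1)=1931540 g(25,1)=742900
t=26: g(26,-26)=1 g(26,-24)=26 g(26,-22)=324 g(26,-20)=2574 g(26,-18)=14625 g(26,-16)=63180 g(26,-14)=215280 g(26,-12)=592020 g(26,-10)=1332045 g(26,-8)=2466750 g(26,-6)=3749460 g(26,-4)=4601610 g(26,-2)=4345965 g(26,0)=2674440
t=27: g(27,-27)=1 g(27,-25)=27 g(27,-23)=350 g(27,-21)=2898 g(27,-19)=17199 g(27,-17)=77805 g(27,-15)=278460 g(27,-13)=807300 g(27,-11)=1924065 g(27,-9)=3798795 g(27,-7)=6216210 g(27,-5)=8351070 g(27,-3)=8947575 g(27,-1)=7020405 g(27,1)=2674440
t=28: g(28,-28)=1 g(28,-26)=28 g(28,-24)=377 g(28,-22)=3248 g(28,-20)=20097 g(28,-18)=95004 g(28,-16)=356265 g(28,-14)=1085760 g(28,-12)=2731365 g(28,-10)=5722860 g(28,-8)=10015005 g(28,-6)=14567280 g(28,-4)=17298645 g(28,-2)=15967980 g(28,0)=9694845
Paths never hitting 2: Σ_s g(28,s) = 77558760
Paths hitting 2: 2^28 - 77558760 = 190876696
P = 190876696/268435456 = 23859587/33554432

Answer: 23859587/33554432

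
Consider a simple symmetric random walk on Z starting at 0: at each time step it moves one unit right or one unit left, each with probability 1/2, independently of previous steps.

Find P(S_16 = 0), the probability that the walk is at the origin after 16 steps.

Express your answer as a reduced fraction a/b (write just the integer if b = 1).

To return to 0 after 16 steps: need exactly 8 steps of +1 and 8 of -1.
Favorable paths: C(16,8) = 12870
Total paths: 2^16 = 65536
P = 12870/65536 = 6435/32768

Answer: 6435/32768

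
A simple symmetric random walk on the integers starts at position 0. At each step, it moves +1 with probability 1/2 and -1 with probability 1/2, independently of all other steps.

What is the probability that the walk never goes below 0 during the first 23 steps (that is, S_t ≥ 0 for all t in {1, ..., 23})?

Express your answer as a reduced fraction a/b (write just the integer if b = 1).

Let f(t,s) = #length-t paths at position s with S_1..S_t all ≥ 0.
f(t,s) = f(t-1,s-1) + f(t-1,s+1) for s ≥ 0; f(t,s) = 0 for s < 0.
t=0: f(0,0)=1
t=1: f(1,1)=1
t=2: f(2,0)=1 f(2,2)=1
t=3: f(3,1)=2 f(3,3)=1
t=4: f(4,0)=2 f(4,2)=3 f(4,4)=1
t=5: f(5,1)=5 f(5,3)=4 f(5,5)=1
t=6: f(6,0)=5 f(6,2)=9 f(6,4)=5 f(6,6)=1
t=7: f(7,1)=14 f(7,3)=14 f(7,5)=6 f(7,7)=1
t=8: f(8,0)=14 f(8,2)=28 f(8,4)=20 f(8,6)=7 f(8,8)=1
t=9: f(9,1)=42 f(9,3)=48 f(9,5)=27 f(9,7)=8 f(9,9)=1
t=10: f(10,0)=42 f(10,2)=90 f(10,4)=75 f(10,6)=35 f(10,8)=9 f(10,10)=1
t=11: f(11,1)=132 f(11,3)=165 f(11,5)=110 f(11,7)=44 f(11,9)=10 f(11,11)=1
t=12: f(12,0)=132 f(12,2)=297 f(12,4)=275 f(12,6)=154 f(12,8)=54 f(12,10)=11 f(12,12)=1
t=13: f(13,1)=429 f(13,3)=572 f(13,5)=429 f(13,7)=208 f(13,9)=65 f(13,11)=12 f(13,13)=1
t=14: f(14,0)=429 f(14,2)=1001 f(14,4)=1001 f(14,6)=637 f(14,8)=273 f(14,10)=77 f(14,12)=13 f(14,14)=1
t=15: f(15,1)=1430 f(15,3)=2002 f(15,5)=1638 f(15,7)=910 f(15,9)=350 f(15,11)=90 f(15,13)=14 f(15,15)=1
t=16: f(16,0)=1430 f(16,2)=3432 f(16,4)=3640 f(16,6)=2548 f(16,8)=1260 f(16,10)=440 f(16,12)=104 f(16,14)=15 f(16,16)=1
t=17: f(17,1)=4862 f(17,3)=7072 f(17,5)=6188 f(17,7)=3808 f(17,9)=1700 f(17,11)=544 f(17,13)=119 f(17,15)=16 f(17,17)=1
t=18: f(18,0)=4862 f(18,2)=11934 f(18,4)=13260 f(18,6)=9996 f(18,8)=5508 f(18,10)=2244 f(18,12)=663 f(18,14)=135 f(18,16)=17 f(18,18)=1
t=19: f(19,1)=16796 f(19,3)=25194 f(19,5)=23256 f(19,7)=15504 f(19,9)=7752 f(19,11)=2907 f(19,13)=798 f(19,15)=152 f(19,17)=18 f(19,19)=1
t=20: f(20,0)=16796 f(20,2)=41990 f(20,4)=48450 f(20,6)=38760 f(20,8)=23256 f(20,10)=10659 f(20,12)=3705 f(20,14)=950 f(20,16)=170 f(20,18)=19 f(20,20)=1
t=21: f(21,1)=58786 f(21,3)=90440 f(21,5)=87210 f(21,7)=62016 f(21,9)=33915 f(21,11)=14364 f(21,13)=4655 f(21,15)=1120 f(21,17)=189 f(21,19)=20 f(21,21)=1
t=22: f(22,0)=58786 f(22,2)=149226 f(22,4)=177650 f(22,6)=149226 f(22,8)=95931 f(22,10)=48279 f(22,12)=19019 f(22,14)=5775 f(22,16)=1309 f(22,18)=209 f(22,20)=21 f(22,22)=1
t=23: f(23,1)=208012 f(23,3)=326876 f(23,5)=326876 f(23,7)=245157 f(23,9)=144210 f(23,11)=67298 f(23,13)=24794 f(23,15)=7084 f(23,17)=1518 f(23,19)=230 f(23,21)=22 f(23,23)=1
Σ_s f(23,s) = 1352078
P = 1352078/8388608 = 676039/4194304

Answer: 676039/4194304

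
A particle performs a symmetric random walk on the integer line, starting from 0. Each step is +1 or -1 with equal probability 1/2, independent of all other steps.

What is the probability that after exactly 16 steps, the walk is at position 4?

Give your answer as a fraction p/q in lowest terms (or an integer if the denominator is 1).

To reach position 4 after 16 steps: need 10 steps of +1 and 6 of -1.
Favorable paths: C(16,10) = 8008
Total paths: 2^16 = 65536
P = 8008/65536 = 1001/8192

Answer: 1001/8192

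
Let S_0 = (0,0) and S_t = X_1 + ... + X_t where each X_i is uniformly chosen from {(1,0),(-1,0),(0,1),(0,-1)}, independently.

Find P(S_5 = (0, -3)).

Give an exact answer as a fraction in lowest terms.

Let h be the number of horizontal steps (so 5-h are vertical). To end at (0,-3) need (h+0)/2 right-steps and ((5-h)-3)/2 up-steps.
Sum over h with 0 ≤ h ≤ 2, h ≡ 0 (mod 2), 5-h ≡ 1 (mod 2):
h=0: C(5,0)·C(0,0)·C(5,1) = 1·1·5 = 5
h=2: C(5,2)·C(2,1)·C(3,0) = 10·2·1 = 20
Total favorable: 25
Total paths: 4^5 = 1024
P = 25/1024 = 25/1024

Answer: 25/1024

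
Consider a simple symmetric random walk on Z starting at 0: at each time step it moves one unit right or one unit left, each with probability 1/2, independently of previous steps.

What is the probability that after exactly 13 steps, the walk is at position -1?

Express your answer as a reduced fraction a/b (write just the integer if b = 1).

Answer: 429/2048

Derivation:
To reach position -1 after 13 steps: need 6 steps of +1 and 7 of -1.
Favorable paths: C(13,6) = 1716
Total paths: 2^13 = 8192
P = 1716/8192 = 429/2048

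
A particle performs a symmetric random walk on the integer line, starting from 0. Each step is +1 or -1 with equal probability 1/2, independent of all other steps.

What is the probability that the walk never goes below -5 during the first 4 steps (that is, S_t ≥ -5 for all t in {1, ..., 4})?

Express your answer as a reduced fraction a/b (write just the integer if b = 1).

Let f(t,s) = #length-t paths at position s with S_1..S_t all ≥ -5.
f(t,s) = f(t-1,s-1) + f(t-1,s+1) for s ≥ -5; f(t,s) = 0 for s < -5.
t=0: f(0,0)=1
t=1: f(1,-1)=1 f(1,1)=1
t=2: f(2,-2)=1 f(2,0)=2 f(2,2)=1
t=3: f(3,-3)=1 f(3,-1)=3 f(3,1)=3 f(3,3)=1
t=4: f(4,-4)=1 f(4,-2)=4 f(4,0)=6 f(4,2)=4 f(4,4)=1
Σ_s f(4,s) = 16
P = 16/16 = 1

Answer: 1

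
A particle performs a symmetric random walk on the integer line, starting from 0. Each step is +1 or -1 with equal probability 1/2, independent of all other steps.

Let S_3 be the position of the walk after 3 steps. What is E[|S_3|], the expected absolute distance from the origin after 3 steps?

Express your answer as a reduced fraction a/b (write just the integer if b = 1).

Answer: 3/2

Derivation:
S_3 takes values m ≡ 1 (mod 2) with |m| ≤ 3; P(S_3=m) = C(3,(3+m)/2)/2^3.
Total paths: 2^3 = 8
Distribution: P(S=-3)=1/8, P(S=-1)=3/8, P(S=1)=3/8, P(S=3)=1/8
E[|S_3|] = Σ_m |m|·P(S_3=m) = 12/8 = 3/2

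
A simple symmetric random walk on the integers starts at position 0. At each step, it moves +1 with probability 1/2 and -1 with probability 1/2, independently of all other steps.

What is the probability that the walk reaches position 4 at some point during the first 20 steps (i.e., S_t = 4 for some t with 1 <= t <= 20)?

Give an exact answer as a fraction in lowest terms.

Count via complement. Let g(t,s) = #length-t paths at position s with S_1..S_t all ≠ 4.
g(t,s) = g(t-1,s-1) + g(t-1,s+1) for s ≠ 4; g(t,4) = 0.
t=0: g(0,0)=1
t=1: g(1,-1)=1 g(1,1)=1
t=2: g(2,-2)=1 g(2,0)=2 g(2,2)=1
t=3: g(3,-3)=1 g(3,-1)=3 g(3,1)=3 g(3,3)=1
t=4: g(4,-4)=1 g(4,-2)=4 g(4,0)=6 g(4,2)=4
t=5: g(5,-5)=1 g(5,-3)=5 g(5,-1)=10 g(5,1)=10 g(5,3)=4
t=6: g(6,-6)=1 g(6,-4)=6 g(6,-2)=15 g(6,0)=20 g(6,2)=14
t=7: g(7,-7)=1 g(7,-5)=7 g(7,-3)=21 g(7,-1)=35 g(7,1)=34 g(7,3)=14
t=8: g(8,-8)=1 g(8,-6)=8 g(8,-4)=28 g(8,-2)=56 g(8,0)=69 g(8,2)=48
t=9: g(9,-9)=1 g(9,-7)=9 g(9,-5)=36 g(9,-3)=84 g(9,-1)=125 g(9,1)=117 g(9,3)=48
t=10: g(10,-10)=1 g(10,-8)=10 g(10,-6)=45 g(10,-4)=120 g(10,-2)=209 g(10,0)=242 g(10,2)=165
t=11: g(11,-11)=1 g(11,-9)=11 g(11,-7)=55 g(11,-5)=165 g(11,-3)=329 g(11,-1)=451 g(11,1)=407 g(11,3)=165
t=12: g(12,-12)=1 g(12,-10)=12 g(12,-8)=66 g(12,-6)=220 g(12,-4)=494 g(12,-2)=780 g(12,0)=858 g(12,2)=572
t=13: g(13,-13)=1 g(13,-11)=13 g(13,-9)=78 g(13,-7)=286 g(13,-5)=714 g(13,-3)=1274 g(13,-1)=1638 g(13,1)=1430 g(13,3)=572
t=14: g(14,-14)=1 g(14,-12)=14 g(14,-10)=91 g(14,-8)=364 g(14,-6)=1000 g(14,-4)=1988 g(14,-2)=2912 g(14,0)=3068 g(14,2)=2002
t=15: g(15,-15)=1 g(15,-13)=15 g(15,-11)=105 g(15,-9)=455 g(15,-7)=1364 g(15,-5)=2988 g(15,-3)=4900 g(15,-1)=5980 g(15,1)=5070 g(15,3)=2002
t=16: g(16,-16)=1 g(16,-14)=16 g(16,-12)=120 g(16,-10)=560 g(16,-8)=1819 g(16,-6)=4352 g(16,-4)=7888 g(16,-2)=10880 g(16,0)=11050 g(16,2)=7072
t=17: g(17,-17)=1 g(17,-15)=17 g(17,-13)=136 g(17,-11)=680 g(17,-9)=2379 g(17,-7)=6171 g(17,-5)=12240 g(17,-3)=18768 g(17,-1)=21930 g(17,1)=18122 g(17,3)=7072
t=18: g(18,-18)=1 g(18,-16)=18 g(18,-14)=153 g(18,-12)=816 g(18,-10)=3059 g(18,-8)=8550 g(18,-6)=18411 g(18,-4)=31008 g(18,-2)=40698 g(18,0)=40052 g(18,2)=25194
t=19: g(19,-19)=1 g(19,-17)=19 g(19,-15)=171 g(19,-13)=969 g(19,-11)=3875 g(19,-9)=11609 g(19,-7)=26961 g(19,-5)=49419 g(19,-3)=71706 g(19,-1)=80750 g(19,1)=65246 g(19,3)=25194
t=20: g(20,-20)=1 g(20,-18)=20 g(20,-16)=190 g(20,-14)=1140 g(20,-12)=4844 g(20,-10)=15484 g(20,-8)=38570 g(20,-6)=76380 g(20,-4)=121125 g(20,-2)=152456 g(20,0)=145996 g(20,2)=90440
Paths never hitting 4: Σ_s g(20,s) = 646646
Paths hitting 4: 2^20 - 646646 = 401930
P = 401930/1048576 = 200965/524288

Answer: 200965/524288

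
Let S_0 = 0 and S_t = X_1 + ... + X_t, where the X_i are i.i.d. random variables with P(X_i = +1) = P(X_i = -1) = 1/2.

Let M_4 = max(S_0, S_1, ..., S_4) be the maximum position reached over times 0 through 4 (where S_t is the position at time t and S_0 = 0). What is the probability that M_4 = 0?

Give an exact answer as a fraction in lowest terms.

Let M_4 = max(S_0,...,S_4). Use the reflection principle: for j ≥ 1, #{paths with M_4 ≥ j} = #{S_4 ≥ j} + #{S_4 ≥ j+1}.
P(M_4 ≥ 0) = 1 since S_0 = 0, so #{M_4 ≥ 0} = 16.
#{M_4 ≥ 1} = #{S_4 ≥ 1} + #{S_4 ≥ 2} = 5 + 5 = 10.
#{M_4 = 0} = 16 - 10 = 6.
P(M_4 = 0) = 6/16 = 3/8

Answer: 3/8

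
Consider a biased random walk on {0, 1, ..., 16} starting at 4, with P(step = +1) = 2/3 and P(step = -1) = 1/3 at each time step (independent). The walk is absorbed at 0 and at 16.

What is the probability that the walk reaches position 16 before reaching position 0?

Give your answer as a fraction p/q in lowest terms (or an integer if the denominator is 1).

Biased walk: p = 2/3, q = 1/3, r = q/p = 1/2
Gambler's ruin: P(hit 16 before 0 | start at 4) = (1 - r^a)/(1 - r^N)
r^4 = 1/16; r^16 = 1/65536
P = (1 - 1/16) / (1 - 1/65536) = 15/16 / 65535/65536 = 4096/4369

Answer: 4096/4369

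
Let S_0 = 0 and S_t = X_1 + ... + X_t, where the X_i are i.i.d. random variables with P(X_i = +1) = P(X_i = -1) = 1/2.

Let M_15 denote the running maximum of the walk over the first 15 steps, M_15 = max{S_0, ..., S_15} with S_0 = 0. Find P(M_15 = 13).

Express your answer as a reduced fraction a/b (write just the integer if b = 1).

Let M_15 = max(S_0,...,S_15). Use the reflection principle: for j ≥ 1, #{paths with M_15 ≥ j} = #{S_15 ≥ j} + #{S_15 ≥ j+1}.
By reflection, #{M_15 ≥ 13} = #{S_15 ≥ 13} + #{S_15 ≥ 14} = 16 + 1 = 17.
#{M_15 ≥ 14} = #{S_15 ≥ 14} + #{S_15 ≥ 15} = 1 + 1 = 2.
#{M_15 = 13} = 17 - 2 = 15.
P(M_15 = 13) = 15/32768 = 15/32768

Answer: 15/32768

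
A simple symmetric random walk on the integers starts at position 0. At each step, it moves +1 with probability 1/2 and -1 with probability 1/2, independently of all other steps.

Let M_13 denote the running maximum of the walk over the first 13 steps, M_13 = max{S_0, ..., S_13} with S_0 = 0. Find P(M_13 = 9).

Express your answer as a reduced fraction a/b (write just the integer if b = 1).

Let M_13 = max(S_0,...,S_13). Use the reflection principle: for j ≥ 1, #{paths with M_13 ≥ j} = #{S_13 ≥ j} + #{S_13 ≥ j+1}.
By reflection, #{M_13 ≥ 9} = #{S_13 ≥ 9} + #{S_13 ≥ 10} = 92 + 14 = 106.
#{M_13 ≥ 10} = #{S_13 ≥ 10} + #{S_13 ≥ 11} = 14 + 14 = 28.
#{M_13 = 9} = 106 - 28 = 78.
P(M_13 = 9) = 78/8192 = 39/4096

Answer: 39/4096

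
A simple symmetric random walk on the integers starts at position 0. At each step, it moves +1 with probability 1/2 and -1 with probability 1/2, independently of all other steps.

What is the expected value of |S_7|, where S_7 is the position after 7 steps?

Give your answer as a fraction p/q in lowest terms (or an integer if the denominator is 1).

Answer: 35/16

Derivation:
S_7 takes values m ≡ 1 (mod 2) with |m| ≤ 7; P(S_7=m) = C(7,(7+m)/2)/2^7.
Total paths: 2^7 = 128
Distribution: P(S=-7)=1/128, P(S=-5)=7/128, P(S=-3)=21/128, P(S=-1)=35/128, P(S=1)=35/128, P(S=3)=21/128, P(S=5)=7/128, P(S=7)=1/128
E[|S_7|] = Σ_m |m|·P(S_7=m) = 280/128 = 35/16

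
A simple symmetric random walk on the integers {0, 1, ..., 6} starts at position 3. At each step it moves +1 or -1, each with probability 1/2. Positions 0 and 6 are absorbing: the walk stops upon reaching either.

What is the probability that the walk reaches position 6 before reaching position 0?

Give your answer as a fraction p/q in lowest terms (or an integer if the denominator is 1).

Answer: 1/2

Derivation:
Symmetric walk (p = 1/2): the harmonic-function argument gives P(hit 6 before 0 | start at 3) = a/N.
P = 3/6 = 1/2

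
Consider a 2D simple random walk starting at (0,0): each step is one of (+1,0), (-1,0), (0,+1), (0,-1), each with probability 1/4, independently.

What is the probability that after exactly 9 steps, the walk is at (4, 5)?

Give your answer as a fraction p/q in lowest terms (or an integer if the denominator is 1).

Let h be the number of horizontal steps (so 9-h are vertical). To end at (4,5) need (h+4)/2 right-steps and ((9-h)+5)/2 up-steps.
Sum over h with 4 ≤ h ≤ 4, h ≡ 0 (mod 2), 9-h ≡ 1 (mod 2):
h=4: C(9,4)·C(4,4)·C(5,5) = 126·1·1 = 126
Total favorable: 126
Total paths: 4^9 = 262144
P = 126/262144 = 63/131072

Answer: 63/131072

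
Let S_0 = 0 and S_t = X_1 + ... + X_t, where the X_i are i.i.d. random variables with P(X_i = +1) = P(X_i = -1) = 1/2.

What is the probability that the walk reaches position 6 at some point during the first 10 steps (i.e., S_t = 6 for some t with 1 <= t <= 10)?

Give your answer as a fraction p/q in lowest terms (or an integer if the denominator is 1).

Answer: 67/1024

Derivation:
Count via complement. Let g(t,s) = #length-t paths at position s with S_1..S_t all ≠ 6.
g(t,s) = g(t-1,s-1) + g(t-1,s+1) for s ≠ 6; g(t,6) = 0.
t=0: g(0,0)=1
t=1: g(1,-1)=1 g(1,1)=1
t=2: g(2,-2)=1 g(2,0)=2 g(2,2)=1
t=3: g(3,-3)=1 g(3,-1)=3 g(3,1)=3 g(3,3)=1
t=4: g(4,-4)=1 g(4,-2)=4 g(4,0)=6 g(4,2)=4 g(4,4)=1
t=5: g(5,-5)=1 g(5,-3)=5 g(5,-1)=10 g(5,1)=10 g(5,3)=5 g(5,5)=1
t=6: g(6,-6)=1 g(6,-4)=6 g(6,-2)=15 g(6,0)=20 g(6,2)=15 g(6,4)=6
t=7: g(7,-7)=1 g(7,-5)=7 g(7,-3)=21 g(7,-1)=35 g(7,1)=35 g(7,3)=21 g(7,5)=6
t=8: g(8,-8)=1 g(8,-6)=8 g(8,-4)=28 g(8,-2)=56 g(8,0)=70 g(8,2)=56 g(8,4)=27
t=9: g(9,-9)=1 g(9,-7)=9 g(9,-5)=36 g(9,-3)=84 g(9,-1)=126 g(9,1)=126 g(9,3)=83 g(9,5)=27
t=10: g(10,-10)=1 g(10,-8)=10 g(10,-6)=45 g(10,-4)=120 g(10,-2)=210 g(10,0)=252 g(10,2)=209 g(10,4)=110
Paths never hitting 6: Σ_s g(10,s) = 957
Paths hitting 6: 2^10 - 957 = 67
P = 67/1024 = 67/1024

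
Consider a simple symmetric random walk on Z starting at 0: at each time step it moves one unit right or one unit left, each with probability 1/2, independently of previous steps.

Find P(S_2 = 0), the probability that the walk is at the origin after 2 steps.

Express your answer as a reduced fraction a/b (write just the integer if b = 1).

To return to 0 after 2 steps: need exactly 1 step of +1 and 1 of -1.
Favorable paths: C(2,1) = 2
Total paths: 2^2 = 4
P = 2/4 = 1/2

Answer: 1/2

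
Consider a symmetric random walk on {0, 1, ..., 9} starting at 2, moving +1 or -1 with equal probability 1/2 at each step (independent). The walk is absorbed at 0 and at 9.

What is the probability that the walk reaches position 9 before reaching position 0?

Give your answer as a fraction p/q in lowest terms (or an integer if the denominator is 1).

Symmetric walk (p = 1/2): the harmonic-function argument gives P(hit 9 before 0 | start at 2) = a/N.
P = 2/9 = 2/9

Answer: 2/9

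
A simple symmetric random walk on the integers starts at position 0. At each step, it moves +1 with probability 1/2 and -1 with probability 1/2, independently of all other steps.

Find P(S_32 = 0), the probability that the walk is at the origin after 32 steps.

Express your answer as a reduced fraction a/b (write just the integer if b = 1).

To return to 0 after 32 steps: need exactly 16 steps of +1 and 16 of -1.
Favorable paths: C(32,16) = 601080390
Total paths: 2^32 = 4294967296
P = 601080390/4294967296 = 300540195/2147483648

Answer: 300540195/2147483648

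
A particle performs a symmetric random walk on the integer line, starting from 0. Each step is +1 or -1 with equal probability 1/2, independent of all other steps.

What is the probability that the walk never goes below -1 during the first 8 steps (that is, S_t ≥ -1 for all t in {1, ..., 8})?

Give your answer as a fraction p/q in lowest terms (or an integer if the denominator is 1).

Let f(t,s) = #length-t paths at position s with S_1..S_t all ≥ -1.
f(t,s) = f(t-1,s-1) + f(t-1,s+1) for s ≥ -1; f(t,s) = 0 for s < -1.
t=0: f(0,0)=1
t=1: f(1,-1)=1 f(1,1)=1
t=2: f(2,0)=2 f(2,2)=1
t=3: f(3,-1)=2 f(3,1)=3 f(3,3)=1
t=4: f(4,0)=5 f(4,2)=4 f(4,4)=1
t=5: f(5,-1)=5 f(5,1)=9 f(5,3)=5 f(5,5)=1
t=6: f(6,0)=14 f(6,2)=14 f(6,4)=6 f(6,6)=1
t=7: f(7,-1)=14 f(7,1)=28 f(7,3)=20 f(7,5)=7 f(7,7)=1
t=8: f(8,0)=42 f(8,2)=48 f(8,4)=27 f(8,6)=8 f(8,8)=1
Σ_s f(8,s) = 126
P = 126/256 = 63/128

Answer: 63/128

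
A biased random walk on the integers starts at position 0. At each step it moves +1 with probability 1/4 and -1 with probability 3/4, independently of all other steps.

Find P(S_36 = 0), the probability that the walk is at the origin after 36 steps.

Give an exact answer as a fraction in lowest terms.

Answer: 878973338916790425/1180591620717411303424

Derivation:
To be at 0 after 36 steps: need exactly 18 steps of +1 and 18 of -1.
Number of such sequences: C(36,18) = 9075135300
Each has probability (1/4)^18 · (3/4)^18 = 387420489/4722366482869645213696
P = 9075135300 · 387420489/4722366482869645213696 = 878973338916790425/1180591620717411303424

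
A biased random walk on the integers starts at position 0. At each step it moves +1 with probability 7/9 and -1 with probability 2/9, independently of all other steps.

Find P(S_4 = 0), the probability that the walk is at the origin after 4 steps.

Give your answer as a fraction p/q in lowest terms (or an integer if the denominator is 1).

Answer: 392/2187

Derivation:
To be at 0 after 4 steps: need exactly 2 steps of +1 and 2 of -1.
Number of such sequences: C(4,2) = 6
Each has probability (7/9)^2 · (2/9)^2 = 196/6561
P = 6 · 196/6561 = 392/2187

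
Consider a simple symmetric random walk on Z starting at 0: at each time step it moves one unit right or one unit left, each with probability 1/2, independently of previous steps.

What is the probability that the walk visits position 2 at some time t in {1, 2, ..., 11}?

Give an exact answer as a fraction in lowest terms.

Answer: 281/512

Derivation:
Count via complement. Let g(t,s) = #length-t paths at position s with S_1..S_t all ≠ 2.
g(t,s) = g(t-1,s-1) + g(t-1,s+1) for s ≠ 2; g(t,2) = 0.
t=0: g(0,0)=1
t=1: g(1,-1)=1 g(1,1)=1
t=2: g(2,-2)=1 g(2,0)=2
t=3: g(3,-3)=1 g(3,-1)=3 g(3,1)=2
t=4: g(4,-4)=1 g(4,-2)=4 g(4,0)=5
t=5: g(5,-5)=1 g(5,-3)=5 g(5,-1)=9 g(5,1)=5
t=6: g(6,-6)=1 g(6,-4)=6 g(6,-2)=14 g(6,0)=14
t=7: g(7,-7)=1 g(7,-5)=7 g(7,-3)=20 g(7,-1)=28 g(7,1)=14
t=8: g(8,-8)=1 g(8,-6)=8 g(8,-4)=27 g(8,-2)=48 g(8,0)=42
t=9: g(9,-9)=1 g(9,-7)=9 g(9,-5)=35 g(9,-3)=75 g(9,-1)=90 g(9,1)=42
t=10: g(10,-10)=1 g(10,-8)=10 g(10,-6)=44 g(10,-4)=110 g(10,-2)=165 g(10,0)=132
t=11: g(11,-11)=1 g(11,-9)=11 g(11,-7)=54 g(11,-5)=154 g(11,-3)=275 g(11,-1)=297 g(11,1)=132
Paths never hitting 2: Σ_s g(11,s) = 924
Paths hitting 2: 2^11 - 924 = 1124
P = 1124/2048 = 281/512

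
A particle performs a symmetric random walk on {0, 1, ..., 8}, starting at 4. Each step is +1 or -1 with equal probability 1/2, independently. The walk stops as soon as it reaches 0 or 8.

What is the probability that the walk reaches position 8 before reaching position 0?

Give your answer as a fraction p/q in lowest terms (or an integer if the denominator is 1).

Symmetric walk (p = 1/2): the harmonic-function argument gives P(hit 8 before 0 | start at 4) = a/N.
P = 4/8 = 1/2

Answer: 1/2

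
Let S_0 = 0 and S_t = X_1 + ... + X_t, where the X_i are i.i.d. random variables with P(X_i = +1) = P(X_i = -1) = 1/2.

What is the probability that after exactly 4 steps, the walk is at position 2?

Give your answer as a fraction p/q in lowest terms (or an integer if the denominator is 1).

Answer: 1/4

Derivation:
To reach position 2 after 4 steps: need 3 steps of +1 and 1 of -1.
Favorable paths: C(4,3) = 4
Total paths: 2^4 = 16
P = 4/16 = 1/4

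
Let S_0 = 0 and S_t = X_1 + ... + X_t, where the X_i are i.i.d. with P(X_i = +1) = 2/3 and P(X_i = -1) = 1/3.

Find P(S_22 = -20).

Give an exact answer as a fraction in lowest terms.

To reach position -20 after 22 steps: need 1 step of +1 and 21 steps of -1.
Number of such sequences: C(22,1) = 22
Each has probability (2/3)^1 · (1/3)^21 = 2/31381059609
P = 22 · 2/31381059609 = 44/31381059609

Answer: 44/31381059609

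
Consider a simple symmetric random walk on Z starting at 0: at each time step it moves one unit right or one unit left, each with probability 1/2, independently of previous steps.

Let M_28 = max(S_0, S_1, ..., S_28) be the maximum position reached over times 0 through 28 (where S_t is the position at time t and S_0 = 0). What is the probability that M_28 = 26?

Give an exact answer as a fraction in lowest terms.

Answer: 7/67108864

Derivation:
Let M_28 = max(S_0,...,S_28). Use the reflection principle: for j ≥ 1, #{paths with M_28 ≥ j} = #{S_28 ≥ j} + #{S_28 ≥ j+1}.
By reflection, #{M_28 ≥ 26} = #{S_28 ≥ 26} + #{S_28 ≥ 27} = 29 + 1 = 30.
#{M_28 ≥ 27} = #{S_28 ≥ 27} + #{S_28 ≥ 28} = 1 + 1 = 2.
#{M_28 = 26} = 30 - 2 = 28.
P(M_28 = 26) = 28/268435456 = 7/67108864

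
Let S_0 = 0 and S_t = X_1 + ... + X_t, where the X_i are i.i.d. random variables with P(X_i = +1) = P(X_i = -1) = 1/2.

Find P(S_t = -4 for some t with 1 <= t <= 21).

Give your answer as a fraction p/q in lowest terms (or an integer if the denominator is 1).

Answer: 200965/524288

Derivation:
Count via complement. Let g(t,s) = #length-t paths at position s with S_1..S_t all ≠ -4.
g(t,s) = g(t-1,s-1) + g(t-1,s+1) for s ≠ -4; g(t,-4) = 0.
t=0: g(0,0)=1
t=1: g(1,-1)=1 g(1,1)=1
t=2: g(2,-2)=1 g(2,0)=2 g(2,2)=1
t=3: g(3,-3)=1 g(3,-1)=3 g(3,1)=3 g(3,3)=1
t=4: g(4,-2)=4 g(4,0)=6 g(4,2)=4 g(4,4)=1
t=5: g(5,-3)=4 g(5,-1)=10 g(5,1)=10 g(5,3)=5 g(5,5)=1
t=6: g(6,-2)=14 g(6,0)=20 g(6,2)=15 g(6,4)=6 g(6,6)=1
t=7: g(7,-3)=14 g(7,-1)=34 g(7,1)=35 g(7,3)=21 g(7,5)=7 g(7,7)=1
t=8: g(8,-2)=48 g(8,0)=69 g(8,2)=56 g(8,4)=28 g(8,6)=8 g(8,8)=1
t=9: g(9,-3)=48 g(9,-1)=117 g(9,1)=125 g(9,3)=84 g(9,5)=36 g(9,7)=9 g(9,9)=1
t=10: g(10,-2)=165 g(10,0)=242 g(10,2)=209 g(10,4)=120 g(10,6)=45 g(10,8)=10 g(10,10)=1
t=11: g(11,-3)=165 g(11,-1)=407 g(11,1)=451 g(11,3)=329 g(11,5)=165 g(11,7)=55 g(11,9)=11 g(11,11)=1
t=12: g(12,-2)=572 g(12,0)=858 g(12,2)=780 g(12,4)=494 g(12,6)=220 g(12,8)=66 g(12,10)=12 g(12,12)=1
t=13: g(13,-3)=572 g(13,-1)=1430 g(13,1)=1638 g(13,3)=1274 g(13,5)=714 g(13,7)=286 g(13,9)=78 g(13,11)=13 g(13,13)=1
t=14: g(14,-2)=2002 g(14,0)=3068 g(14,2)=2912 g(14,4)=1988 g(14,6)=1000 g(14,8)=364 g(14,10)=91 g(14,12)=14 g(14,14)=1
t=15: g(15,-3)=2002 g(15,-1)=5070 g(15,1)=5980 g(15,3)=4900 g(15,5)=2988 g(15,7)=1364 g(15,9)=455 g(15,11)=105 g(15,13)=15 g(15,15)=1
t=16: g(16,-2)=7072 g(16,0)=11050 g(16,2)=10880 g(16,4)=7888 g(16,6)=4352 g(16,8)=1819 g(16,10)=560 g(16,12)=120 g(16,14)=16 g(16,16)=1
t=17: g(17,-3)=7072 g(17,-1)=18122 g(17,1)=21930 g(17,3)=18768 g(17,5)=12240 g(17,7)=6171 g(17,9)=2379 g(17,11)=680 g(17,13)=136 g(17,15)=17 g(17,17)=1
t=18: g(18,-2)=25194 g(18,0)=40052 g(18,2)=40698 g(18,4)=31008 g(18,6)=18411 g(18,8)=8550 g(18,10)=3059 g(18,12)=816 g(18,14)=153 g(18,16)=18 g(18,18)=1
t=19: g(19,-3)=25194 g(19,-1)=65246 g(19,1)=80750 g(19,3)=71706 g(19,5)=49419 g(19,7)=26961 g(19,9)=11609 g(19,11)=3875 g(19,13)=969 g(19,15)=171 g(19,17)=19 g(19,19)=1
t=20: g(20,-2)=90440 g(20,0)=145996 g(20,2)=152456 g(20,4)=121125 g(20,6)=76380 g(20,8)=38570 g(20,10)=15484 g(20,12)=4844 g(20,14)=1140 g(20,16)=190 g(20,18)=20 g(20,20)=1
t=21: g(21,-3)=90440 g(21,-1)=236436 g(21,1)=298452 g(21,3)=273581 g(21,5)=197505 g(21,7)=114950 g(21,9)=54054 g(21,11)=20328 g(21,13)=5984 g(21,15)=1330 g(21,17)=210 g(21,19)=21 g(21,21)=1
Paths never hitting -4: Σ_s g(21,s) = 1293292
Paths hitting -4: 2^21 - 1293292 = 803860
P = 803860/2097152 = 200965/524288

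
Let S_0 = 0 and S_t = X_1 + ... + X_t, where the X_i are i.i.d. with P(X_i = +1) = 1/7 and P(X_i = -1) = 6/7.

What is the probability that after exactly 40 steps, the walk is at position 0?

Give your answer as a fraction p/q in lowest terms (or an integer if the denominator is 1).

Answer: 71998392825518180542709760/909543680129861140820205019889143

Derivation:
To be at 0 after 40 steps: need exactly 20 steps of +1 and 20 of -1.
Number of such sequences: C(40,20) = 137846528820
Each has probability (1/7)^20 · (6/7)^20 = 3656158440062976/6366805760909027985741435139224001
P = 137846528820 · 3656158440062976/6366805760909027985741435139224001 = 71998392825518180542709760/909543680129861140820205019889143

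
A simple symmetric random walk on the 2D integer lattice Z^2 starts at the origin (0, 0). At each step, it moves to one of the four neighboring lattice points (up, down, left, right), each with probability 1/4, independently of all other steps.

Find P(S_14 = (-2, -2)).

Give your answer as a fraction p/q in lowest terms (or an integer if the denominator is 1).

Let h be the number of horizontal steps (so 14-h are vertical). To end at (-2,-2) need (h-2)/2 right-steps and ((14-h)-2)/2 up-steps.
Sum over h with 2 ≤ h ≤ 12, h ≡ 0 (mod 2), 14-h ≡ 0 (mod 2):
h=2: C(14,2)·C(2,0)·C(12,5) = 91·1·792 = 72072
h=4: C(14,4)·C(4,1)·C(10,4) = 1001·4·210 = 840840
h=6: C(14,6)·C(6,2)·C(8,3) = 3003·15·56 = 2522520
h=8: C(14,8)·C(8,3)·C(6,2) = 3003·56·15 = 2522520
h=10: C(14,10)·C(10,4)·C(4,1) = 1001·210·4 = 840840
h=12: C(14,12)·C(12,5)·C(2,0) = 91·792·1 = 72072
Total favorable: 6870864
Total paths: 4^14 = 268435456
P = 6870864/268435456 = 429429/16777216

Answer: 429429/16777216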